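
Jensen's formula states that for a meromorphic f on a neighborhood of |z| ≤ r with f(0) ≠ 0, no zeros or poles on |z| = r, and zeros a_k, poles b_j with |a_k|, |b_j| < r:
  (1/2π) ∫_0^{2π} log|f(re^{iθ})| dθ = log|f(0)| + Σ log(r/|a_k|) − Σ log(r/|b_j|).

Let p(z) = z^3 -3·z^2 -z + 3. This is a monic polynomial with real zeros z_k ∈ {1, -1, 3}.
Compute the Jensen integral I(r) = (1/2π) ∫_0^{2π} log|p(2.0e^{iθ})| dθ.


Zeros: -1, 1, 3; r = 2.0.
Inside |z| < r: -1, 1. Outside (|z| ≥ r): 3.
p(0) = 3, so log|p(0)| = log(3) = 1.0986.
Apply Jensen: I(r) = log|p(0)| + Σ_k log(r/|z_k|), summed over zeros inside |z| < r.
  log(r/|z_k|) for z_k = 1: log(2.0/1) = 0.6931
  log(r/|z_k|) for z_k = -1: log(2.0/1) = 0.6931
  Outside zeros (3) contribute nothing to the Jensen sum.
Sum over inside zeros: 1.3863.
I(r) = log|p(0)| + (inside sum) = 1.0986 + 1.3863 = 2.4849.
Note: since some zeros are outside |z| ≤ r, the simplified n·log(r) form does NOT apply — only the inside zeros contribute.

I(r) ≈ 2.4849.


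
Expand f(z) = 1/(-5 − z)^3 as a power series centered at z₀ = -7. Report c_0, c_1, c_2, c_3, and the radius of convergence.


Let w = z − z₀, so z = z₀ + w.
Then -5 − z = -5 − (z₀ + w) = (-5 − z₀) − w = 2 − w.
f(z) = 1/(2 − w)^3 = (1/(2)^3) · (1 − w/(2))^{−3}.
By the binomial series (1−u)^{−3} = Σ_{n≥0} C(n+2, 2) u^n for |u|<1, with u = w/(2):
  c_n = C(n+2, 2) / (2)^(n+3).
  c_0 = 1/(2)^3 = 1/8.
  c_1 = 3/(2)^4 = 3/16.
  c_2 = 6/(2)^5 = 3/16.
  c_3 = 10/(2)^6 = 5/32.
The series is valid for |w/d| < 1, i.e. |z − z₀| < |d|.
Radius of convergence: R = |-5 − z₀| = |2| = 2 (distance from z₀ to the singularity z = -5).

c_0 = 1/8, c_1 = 3/16, c_2 = 3/16, c_3 = 5/32; R = 2.


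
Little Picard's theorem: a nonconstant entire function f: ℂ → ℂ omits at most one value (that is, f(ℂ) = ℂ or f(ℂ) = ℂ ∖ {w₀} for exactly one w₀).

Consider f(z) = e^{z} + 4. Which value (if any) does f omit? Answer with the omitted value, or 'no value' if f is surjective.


Little Picard bounds the complement of f(ℂ) to at most one point.
e^{z} is never zero on ℂ, so 1·e^{z} takes every value in ℂ ∖ {0}. Adding 4 shifts the range to ℂ ∖ {4}. Thus f omits exactly the value 4.

Omitted value: 4.


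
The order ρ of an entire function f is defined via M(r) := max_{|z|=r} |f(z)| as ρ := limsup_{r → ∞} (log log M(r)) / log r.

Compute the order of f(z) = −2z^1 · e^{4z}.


M(r) = max_{|z|=r} |-2|·|z|^1·|e^{4z}| = 2·r^1 · e^{4r^1} (the factors attain their maxima compatibly on |z|=r). Then log M(r) = log 2 + 1·log r + 4r^1, dominated by the last term, so log log M(r) ~ 1·log r. The polynomial factor -2z^1 contributes only a log r term and does not affect the order. ρ = 1.
Therefore ρ = 1.

Order ρ = 1.


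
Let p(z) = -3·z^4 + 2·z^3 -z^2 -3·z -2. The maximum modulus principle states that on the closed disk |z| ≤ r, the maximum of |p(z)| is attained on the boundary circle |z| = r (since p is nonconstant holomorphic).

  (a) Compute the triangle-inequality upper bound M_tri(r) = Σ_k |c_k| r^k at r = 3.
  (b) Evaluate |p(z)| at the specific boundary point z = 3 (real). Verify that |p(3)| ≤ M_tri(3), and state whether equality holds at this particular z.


Coefficients: c_0 = -2, c_1 = -3, c_2 = -1, c_3 = 2, c_4 = -3. Radius r = 3.
Part (a). Triangle bound: M_tri(r) = Σ_k |c_k| r^k
  = |-2|·3^0 + |-3|·3^1 + |-1|·3^2 + |2|·3^3 + |-3|·3^4
  = 2 + 9 + 9 + 54 + 243 = 317.
This bounds M(r) := max_{|z|=r} |p(z)| from above; equality holds iff all terms c_k z^k can be made to align in phase at a single z on |z|=r.
Part (b). At z = 3 (real, on the circle |z| = r):
  p(3) = (-2)·3^0 + (-3)·3^1 + (-1)·3^2 + (2)·3^3 + (-3)·3^4 = -209.
  |p(3)| = 209.
Check: |p(3)| = 209 ≤ 317 = M_tri(3). ✓ Equality does not hold at z = 3 (the coefficients have mixed signs, so the terms do not all align in phase there).

M_tri(3) = 317; |p(3)| = 209; equality at z=3: no.


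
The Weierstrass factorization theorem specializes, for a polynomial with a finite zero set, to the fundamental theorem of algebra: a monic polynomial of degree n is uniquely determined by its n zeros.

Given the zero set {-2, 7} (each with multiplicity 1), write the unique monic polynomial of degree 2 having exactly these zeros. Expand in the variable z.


The polynomial is p(z) = ∏_{α ∈ S} (z − α), where S = {-2, 7}.
Expanding the product yields: p(z) = z^2 -5·z -14.
The resulting polynomial has degree 2 and real coefficients as required.

p(z) = z^2 -5·z -14.


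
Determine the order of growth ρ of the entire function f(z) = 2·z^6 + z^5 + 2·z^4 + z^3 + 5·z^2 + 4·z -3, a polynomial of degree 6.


|f(z)| ≤ Σ|c_k|·r^k = O(r^6) as r → ∞. Polynomial growth is O(e^{r^ε}) for every ε > 0 (since r^6/e^{r^ε} → 0), so ρ ≤ ε for all ε > 0, i.e. ρ = 0. Every nonconstant polynomial has order 0.
Therefore ρ = 0.

Order ρ = 0.


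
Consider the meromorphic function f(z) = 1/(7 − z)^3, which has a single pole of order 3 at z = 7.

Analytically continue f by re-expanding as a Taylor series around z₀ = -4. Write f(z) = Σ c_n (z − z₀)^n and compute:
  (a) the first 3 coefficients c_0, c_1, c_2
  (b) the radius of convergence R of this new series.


Let w = z − z₀, so z = z₀ + w.
Then 7 − z = 7 − (z₀ + w) = (7 − z₀) − w = 11 − w.
f(z) = 1/(11 − w)^3 = (1/(11)^3) · (1 − w/(11))^{−3}.
By the binomial series (1−u)^{−3} = Σ_{n≥0} C(n+2, 2) u^n for |u|<1, with u = w/(11):
  c_n = C(n+2, 2) / (11)^(n+3).
  c_0 = 1/(11)^3 = 1/1331.
  c_1 = 3/(11)^4 = 3/14641.
  c_2 = 6/(11)^5 = 6/161051.
The series is valid for |w/d| < 1, i.e. |z − z₀| < |d|.
Radius of convergence: R = |7 − z₀| = |11| = 11 (distance from z₀ to the singularity z = 7).

c_0 = 1/1331, c_1 = 3/14641, c_2 = 6/161051; R = 11.


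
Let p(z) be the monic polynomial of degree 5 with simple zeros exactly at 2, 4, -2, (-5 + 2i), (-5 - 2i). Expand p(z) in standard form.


The polynomial is p(z) = ∏_{α ∈ S} (z − α), where S = {2, 4, -2, (-5 + 2i), (-5 - 2i)}.
Expanding the product yields: p(z) = z^5 + 6·z^4 -15·z^3 -140·z^2 + 44·z + 464.
Note conjugate pairs combine to real quadratics: (z − (-5+2i))(z − (-5−2i)) = z² + 10z + 29.
The resulting polynomial has degree 5 and real coefficients as required.

p(z) = z^5 + 6·z^4 -15·z^3 -140·z^2 + 44·z + 464.


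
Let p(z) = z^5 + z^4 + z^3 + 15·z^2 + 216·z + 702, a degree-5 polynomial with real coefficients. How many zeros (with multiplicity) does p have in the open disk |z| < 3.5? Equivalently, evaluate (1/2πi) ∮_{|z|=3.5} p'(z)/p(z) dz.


The zeros of p are: (3 + 3i), (3 - 3i), -3, (-2 + 3i), (-2 - 3i).
Their magnitudes are: 4.243, 4.243, 3, 3.606, 3.606.
Zeros with |z| < R = 3.5: -3.
Count = 1.
By the argument principle, (1/2πi) ∮_{|z|=R} p'(z)/p(z) dz equals exactly this count.

Number of zeros inside |z| < 3.5: 1.


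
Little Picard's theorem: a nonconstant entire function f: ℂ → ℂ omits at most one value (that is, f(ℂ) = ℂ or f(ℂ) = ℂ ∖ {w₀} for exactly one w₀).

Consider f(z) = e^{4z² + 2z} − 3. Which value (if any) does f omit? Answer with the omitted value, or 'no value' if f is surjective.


Little Picard bounds the complement of f(ℂ) to at most one point.
The exponent g(z) = 4z² + 2z is a nonconstant polynomial, hence surjective onto ℂ. So e^{g(z)} takes every value in {e^w : w ∈ ℂ} = ℂ ∖ {0}. Adding -3 shifts the range to ℂ ∖ {-3}. f omits exactly -3.

Omitted value: -3.


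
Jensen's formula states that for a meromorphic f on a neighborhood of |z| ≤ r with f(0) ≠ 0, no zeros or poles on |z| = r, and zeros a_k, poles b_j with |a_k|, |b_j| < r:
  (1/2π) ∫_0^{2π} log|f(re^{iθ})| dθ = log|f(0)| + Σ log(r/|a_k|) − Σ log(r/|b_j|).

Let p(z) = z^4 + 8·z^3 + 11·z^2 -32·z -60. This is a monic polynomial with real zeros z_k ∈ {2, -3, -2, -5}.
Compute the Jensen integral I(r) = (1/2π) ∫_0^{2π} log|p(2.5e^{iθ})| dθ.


Zeros: -5, -3, -2, 2; r = 2.5.
Inside |z| < r: -2, 2. Outside (|z| ≥ r): -5, -3.
p(0) = -60, so log|p(0)| = log(60) = 4.0943.
Apply Jensen: I(r) = log|p(0)| + Σ_k log(r/|z_k|), summed over zeros inside |z| < r.
  log(r/|z_k|) for z_k = 2: log(2.5/2) = 0.2231
  log(r/|z_k|) for z_k = -2: log(2.5/2) = 0.2231
  Outside zeros (-5, -3) contribute nothing to the Jensen sum.
Sum over inside zeros: 0.4463.
I(r) = log|p(0)| + (inside sum) = 4.0943 + 0.4463 = 4.5406.
Note: since some zeros are outside |z| ≤ r, the simplified n·log(r) form does NOT apply — only the inside zeros contribute.

I(r) ≈ 4.5406.


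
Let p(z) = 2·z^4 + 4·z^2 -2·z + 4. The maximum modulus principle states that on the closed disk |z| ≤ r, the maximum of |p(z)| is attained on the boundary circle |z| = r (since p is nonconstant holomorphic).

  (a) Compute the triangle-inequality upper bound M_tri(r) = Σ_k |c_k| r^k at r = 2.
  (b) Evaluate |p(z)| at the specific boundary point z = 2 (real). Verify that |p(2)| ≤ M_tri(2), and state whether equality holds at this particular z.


Coefficients: c_0 = 4, c_1 = -2, c_2 = 4, c_3 = 0, c_4 = 2. Radius r = 2.
Part (a). Triangle bound: M_tri(r) = Σ_k |c_k| r^k
  = |4|·2^0 + |-2|·2^1 + |4|·2^2 + |0|·2^3 + |2|·2^4
  = 4 + 4 + 16 + 0 + 32 = 56.
This bounds M(r) := max_{|z|=r} |p(z)| from above; equality holds iff all terms c_k z^k can be made to align in phase at a single z on |z|=r.
Part (b). At z = 2 (real, on the circle |z| = r):
  p(2) = (4)·2^0 + (-2)·2^1 + (4)·2^2 + (0)·2^3 + (2)·2^4 = 48.
  |p(2)| = 48.
Check: |p(2)| = 48 ≤ 56 = M_tri(2). ✓ Equality does not hold at z = 2 (the coefficients have mixed signs, so the terms do not all align in phase there).

M_tri(2) = 56; |p(2)| = 48; equality at z=2: no.


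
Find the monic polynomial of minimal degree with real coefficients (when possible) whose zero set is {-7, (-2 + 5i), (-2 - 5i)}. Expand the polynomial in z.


The polynomial is p(z) = ∏_{α ∈ S} (z − α), where S = {-7, (-2 + 5i), (-2 - 5i)}.
Expanding the product yields: p(z) = z^3 + 11·z^2 + 57·z + 203.
Note conjugate pairs combine to real quadratics: (z − (-2+5i))(z − (-2−5i)) = z² + 4z + 29.
The resulting polynomial has degree 3 and real coefficients as required.

p(z) = z^3 + 11·z^2 + 57·z + 203.


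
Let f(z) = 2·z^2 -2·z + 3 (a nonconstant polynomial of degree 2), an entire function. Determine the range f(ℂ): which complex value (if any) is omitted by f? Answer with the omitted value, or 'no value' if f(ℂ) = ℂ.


Little Picard bounds the complement of f(ℂ) to at most one point.
For every w ∈ ℂ, the equation p(z) − w = 0 is a nonconstant polynomial in z and hence has at least one root by the fundamental theorem of algebra. So p is surjective onto ℂ, omitting no value.

Omitted value: no value.


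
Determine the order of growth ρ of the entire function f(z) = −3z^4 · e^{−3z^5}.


M(r) = max_{|z|=r} |-3|·|z|^4·|e^{−3z^5}| = 3·r^4 · e^{3r^5} (the factors attain their maxima compatibly on |z|=r). Then log M(r) = log 3 + 4·log r + 3r^5, dominated by the last term, so log log M(r) ~ 5·log r. The polynomial factor -3z^4 contributes only a log r term and does not affect the order. ρ = 5.
Therefore ρ = 5.

Order ρ = 5.


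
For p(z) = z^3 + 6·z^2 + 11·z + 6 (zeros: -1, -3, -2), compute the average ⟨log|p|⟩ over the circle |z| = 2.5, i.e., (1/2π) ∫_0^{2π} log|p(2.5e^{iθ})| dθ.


Zeros: -3, -2, -1; r = 2.5.
Inside |z| < r: -2, -1. Outside (|z| ≥ r): -3.
p(0) = 6, so log|p(0)| = log(6) = 1.7918.
Apply Jensen: I(r) = log|p(0)| + Σ_k log(r/|z_k|), summed over zeros inside |z| < r.
  log(r/|z_k|) for z_k = -1: log(2.5/1) = 0.9163
  log(r/|z_k|) for z_k = -2: log(2.5/2) = 0.2231
  Outside zeros (-3) contribute nothing to the Jensen sum.
Sum over inside zeros: 1.1394.
I(r) = log|p(0)| + (inside sum) = 1.7918 + 1.1394 = 2.9312.
Note: since some zeros are outside |z| ≤ r, the simplified n·log(r) form does NOT apply — only the inside zeros contribute.

I(r) ≈ 2.9312.


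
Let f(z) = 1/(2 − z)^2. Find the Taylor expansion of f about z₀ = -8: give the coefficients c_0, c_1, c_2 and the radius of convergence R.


Let w = z − z₀, so z = z₀ + w.
Then 2 − z = 2 − (z₀ + w) = (2 − z₀) − w = 10 − w.
f(z) = 1/(10 − w)^2 = (1/(10)^2) · (1 − w/(10))^{−2}.
By the binomial series (1−u)^{−2} = Σ_{n≥0} C(n+1, 1) u^n for |u|<1, with u = w/(10):
  c_n = C(n+1, 1) / (10)^(n+2).
  c_0 = 1/(10)^2 = 1/100.
  c_1 = 2/(10)^3 = 1/500.
  c_2 = 3/(10)^4 = 3/10000.
The series is valid for |w/d| < 1, i.e. |z − z₀| < |d|.
Radius of convergence: R = |2 − z₀| = |10| = 10 (distance from z₀ to the singularity z = 2).

c_0 = 1/100, c_1 = 1/500, c_2 = 3/10000; R = 10.


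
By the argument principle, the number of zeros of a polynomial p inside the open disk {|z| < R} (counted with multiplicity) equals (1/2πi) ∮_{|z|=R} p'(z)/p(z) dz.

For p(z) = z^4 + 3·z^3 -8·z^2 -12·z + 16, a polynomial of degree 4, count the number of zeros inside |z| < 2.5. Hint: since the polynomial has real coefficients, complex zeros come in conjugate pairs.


The zeros of p are: -2, -4, 2, 1.
Their magnitudes are: 2, 4, 2, 1.
Zeros with |z| < R = 2.5: -2, 2, 1.
Count = 3.
By the argument principle, (1/2πi) ∮_{|z|=R} p'(z)/p(z) dz equals exactly this count.

Number of zeros inside |z| < 2.5: 3.


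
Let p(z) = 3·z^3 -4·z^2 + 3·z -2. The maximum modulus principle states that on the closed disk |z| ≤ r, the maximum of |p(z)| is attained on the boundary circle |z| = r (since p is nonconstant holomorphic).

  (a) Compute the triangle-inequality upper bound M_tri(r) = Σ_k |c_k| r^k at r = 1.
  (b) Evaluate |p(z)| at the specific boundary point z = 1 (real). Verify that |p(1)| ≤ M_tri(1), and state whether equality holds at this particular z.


Coefficients: c_0 = -2, c_1 = 3, c_2 = -4, c_3 = 3. Radius r = 1.
Part (a). Triangle bound: M_tri(r) = Σ_k |c_k| r^k
  = |-2|·1^0 + |3|·1^1 + |-4|·1^2 + |3|·1^3
  = 2 + 3 + 4 + 3 = 12.
This bounds M(r) := max_{|z|=r} |p(z)| from above; equality holds iff all terms c_k z^k can be made to align in phase at a single z on |z|=r.
Part (b). At z = 1 (real, on the circle |z| = r):
  p(1) = (-2)·1^0 + (3)·1^1 + (-4)·1^2 + (3)·1^3 = 0.
  |p(1)| = 0.
Check: |p(1)| = 0 ≤ 12 = M_tri(1). ✓ Equality does not hold at z = 1 (the coefficients have mixed signs, so the terms do not all align in phase there).

M_tri(1) = 12; |p(1)| = 0; equality at z=1: no.


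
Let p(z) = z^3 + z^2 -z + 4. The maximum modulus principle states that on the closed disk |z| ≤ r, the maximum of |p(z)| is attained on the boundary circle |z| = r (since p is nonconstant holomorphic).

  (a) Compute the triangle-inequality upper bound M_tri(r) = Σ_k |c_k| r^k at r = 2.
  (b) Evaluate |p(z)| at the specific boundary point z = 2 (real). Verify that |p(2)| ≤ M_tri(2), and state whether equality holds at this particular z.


Coefficients: c_0 = 4, c_1 = -1, c_2 = 1, c_3 = 1. Radius r = 2.
Part (a). Triangle bound: M_tri(r) = Σ_k |c_k| r^k
  = |4|·2^0 + |-1|·2^1 + |1|·2^2 + |1|·2^3
  = 4 + 2 + 4 + 8 = 18.
This bounds M(r) := max_{|z|=r} |p(z)| from above; equality holds iff all terms c_k z^k can be made to align in phase at a single z on |z|=r.
Part (b). At z = 2 (real, on the circle |z| = r):
  p(2) = (4)·2^0 + (-1)·2^1 + (1)·2^2 + (1)·2^3 = 14.
  |p(2)| = 14.
Check: |p(2)| = 14 ≤ 18 = M_tri(2). ✓ Equality does not hold at z = 2 (the coefficients have mixed signs, so the terms do not all align in phase there).

M_tri(2) = 18; |p(2)| = 14; equality at z=2: no.


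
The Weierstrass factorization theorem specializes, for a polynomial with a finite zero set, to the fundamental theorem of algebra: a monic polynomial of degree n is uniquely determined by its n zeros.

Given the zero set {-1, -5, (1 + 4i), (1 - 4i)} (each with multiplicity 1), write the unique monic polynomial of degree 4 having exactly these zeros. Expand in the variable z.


The polynomial is p(z) = ∏_{α ∈ S} (z − α), where S = {-1, -5, (1 + 4i), (1 - 4i)}.
Expanding the product yields: p(z) = z^4 + 4·z^3 + 10·z^2 + 92·z + 85.
Note conjugate pairs combine to real quadratics: (z − (1+4i))(z − (1−4i)) = z² − 2z + 17.
The resulting polynomial has degree 4 and real coefficients as required.

p(z) = z^4 + 4·z^3 + 10·z^2 + 92·z + 85.


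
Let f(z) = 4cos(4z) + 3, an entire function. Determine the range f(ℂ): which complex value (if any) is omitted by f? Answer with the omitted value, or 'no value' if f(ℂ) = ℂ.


Little Picard bounds the complement of f(ℂ) to at most one point.
cos is entire and surjective onto ℂ: for every w ∈ ℂ, cos(ζ) = w has a solution ζ ∈ ℂ (e.g., via the complex inverse arccos). With ζ = 4z this gives z = ζ/(4). Then 4·cos(4z) takes every value in 4·ℂ = ℂ, and adding 3 is a bijection of ℂ. So f is surjective and omits no value. (Note: only on the real line is cos bounded by [−1, 1].)

Omitted value: no value.


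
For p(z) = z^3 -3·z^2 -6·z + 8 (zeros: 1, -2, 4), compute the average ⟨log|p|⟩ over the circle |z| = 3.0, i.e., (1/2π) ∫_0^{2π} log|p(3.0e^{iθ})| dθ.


Zeros: -2, 1, 4; r = 3.0.
Inside |z| < r: -2, 1. Outside (|z| ≥ r): 4.
p(0) = 8, so log|p(0)| = log(8) = 2.0794.
Apply Jensen: I(r) = log|p(0)| + Σ_k log(r/|z_k|), summed over zeros inside |z| < r.
  log(r/|z_k|) for z_k = 1: log(3.0/1) = 1.0986
  log(r/|z_k|) for z_k = -2: log(3.0/2) = 0.4055
  Outside zeros (4) contribute nothing to the Jensen sum.
Sum over inside zeros: 1.5041.
I(r) = log|p(0)| + (inside sum) = 2.0794 + 1.5041 = 3.5835.
Note: since some zeros are outside |z| ≤ r, the simplified n·log(r) form does NOT apply — only the inside zeros contribute.

I(r) ≈ 3.5835.


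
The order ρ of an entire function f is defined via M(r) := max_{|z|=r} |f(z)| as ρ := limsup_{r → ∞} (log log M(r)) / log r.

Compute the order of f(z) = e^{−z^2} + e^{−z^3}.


Each summand is entire of order 2 and 3 respectively (as in the single-exponential case). The order of a sum is at most the max of the orders, so ρ ≤ 3. For the lower bound: on |z|=r choose arg z so that -1z^3 is real positive; then |e^{-1z^3}| = e^{1r^3} while |e^{-1z^2}| ≤ e^{1r^2} = o(e^{1r^3}). So |f| ≥ e^{1r^3}(1 − o(1)) and ρ ≥ 3. Hence ρ = max(2, 3) = 3.
Therefore ρ = 3.

Order ρ = 3.


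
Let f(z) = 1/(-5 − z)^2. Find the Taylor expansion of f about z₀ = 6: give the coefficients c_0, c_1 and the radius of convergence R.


Let w = z − z₀, so z = z₀ + w.
Then -5 − z = -5 − (z₀ + w) = (-5 − z₀) − w = -11 − w.
f(z) = 1/(-11 − w)^2 = (1/(-11)^2) · (1 − w/(-11))^{−2}.
By the binomial series (1−u)^{−2} = Σ_{n≥0} C(n+1, 1) u^n for |u|<1, with u = w/(-11):
  c_n = C(n+1, 1) / (-11)^(n+2).
  c_0 = 1/(-11)^2 = 1/121.
  c_1 = 2/(-11)^3 = -2/1331.
The series is valid for |w/d| < 1, i.e. |z − z₀| < |d|.
Radius of convergence: R = |-5 − z₀| = |-11| = 11 (distance from z₀ to the singularity z = -5).

c_0 = 1/121, c_1 = -2/1331; R = 11.


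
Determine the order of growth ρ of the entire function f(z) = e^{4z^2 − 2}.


|e^{4z^2 − 2}| = e^{Re(4·z^2) + -2} ≤ e^{4|z|^2 + -2} = e^{4r^2 + -2} on |z| = r, so ρ ≤ 2. Choosing z on |z|=r so that 4·z^2 is real positive (always possible by picking arg z appropriately) gives |f(z)| = e^{4r^2 + -2}, matching the bound. The additive constant -2 does not affect log log M(r) ~ 2·log r. Hence ρ = 2.
Therefore ρ = 2.

Order ρ = 2.


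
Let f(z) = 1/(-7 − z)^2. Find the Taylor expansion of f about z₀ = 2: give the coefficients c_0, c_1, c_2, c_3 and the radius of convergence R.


Let w = z − z₀, so z = z₀ + w.
Then -7 − z = -7 − (z₀ + w) = (-7 − z₀) − w = -9 − w.
f(z) = 1/(-9 − w)^2 = (1/(-9)^2) · (1 − w/(-9))^{−2}.
By the binomial series (1−u)^{−2} = Σ_{n≥0} C(n+1, 1) u^n for |u|<1, with u = w/(-9):
  c_n = C(n+1, 1) / (-9)^(n+2).
  c_0 = 1/(-9)^2 = 1/81.
  c_1 = 2/(-9)^3 = -2/729.
  c_2 = 3/(-9)^4 = 1/2187.
  c_3 = 4/(-9)^5 = -4/59049.
The series is valid for |w/d| < 1, i.e. |z − z₀| < |d|.
Radius of convergence: R = |-7 − z₀| = |-9| = 9 (distance from z₀ to the singularity z = -7).

c_0 = 1/81, c_1 = -2/729, c_2 = 1/2187, c_3 = -4/59049; R = 9.


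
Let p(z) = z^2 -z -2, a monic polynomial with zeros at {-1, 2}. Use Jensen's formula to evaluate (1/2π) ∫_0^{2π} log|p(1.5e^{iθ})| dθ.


Zeros: -1, 2; r = 1.5.
Inside |z| < r: -1. Outside (|z| ≥ r): 2.
p(0) = -2, so log|p(0)| = log(2) = 0.6931.
Apply Jensen: I(r) = log|p(0)| + Σ_k log(r/|z_k|), summed over zeros inside |z| < r.
  log(r/|z_k|) for z_k = -1: log(1.5/1) = 0.4055
  Outside zeros (2) contribute nothing to the Jensen sum.
Sum over inside zeros: 0.4055.
I(r) = log|p(0)| + (inside sum) = 0.6931 + 0.4055 = 1.0986.
Note: since some zeros are outside |z| ≤ r, the simplified n·log(r) form does NOT apply — only the inside zeros contribute.

I(r) ≈ 1.0986.


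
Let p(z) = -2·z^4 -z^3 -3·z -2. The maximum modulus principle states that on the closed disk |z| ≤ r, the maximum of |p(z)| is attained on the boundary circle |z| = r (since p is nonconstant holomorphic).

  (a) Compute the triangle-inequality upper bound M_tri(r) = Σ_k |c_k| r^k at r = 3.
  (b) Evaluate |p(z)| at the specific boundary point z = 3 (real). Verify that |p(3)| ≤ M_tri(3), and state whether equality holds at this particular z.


Coefficients: c_0 = -2, c_1 = -3, c_2 = 0, c_3 = -1, c_4 = -2. Radius r = 3.
Part (a). Triangle bound: M_tri(r) = Σ_k |c_k| r^k
  = |-2|·3^0 + |-3|·3^1 + |0|·3^2 + |-1|·3^3 + |-2|·3^4
  = 2 + 9 + 0 + 27 + 162 = 200.
This bounds M(r) := max_{|z|=r} |p(z)| from above; equality holds iff all terms c_k z^k can be made to align in phase at a single z on |z|=r.
Part (b). At z = 3 (real, on the circle |z| = r):
  p(3) = (-2)·3^0 + (-3)·3^1 + (0)·3^2 + (-1)·3^3 + (-2)·3^4 = -200.
  |p(3)| = 200.
Since all nonzero coefficients share the same sign, |p(3)| = 200 = M_tri(3); the triangle bound is attained at z = 3, so in fact M(r) = 200.

M_tri(3) = 200; |p(3)| = 200; equality at z=3: yes.


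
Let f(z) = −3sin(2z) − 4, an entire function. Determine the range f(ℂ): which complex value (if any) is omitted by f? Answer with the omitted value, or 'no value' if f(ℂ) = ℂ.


Little Picard bounds the complement of f(ℂ) to at most one point.
sin is entire and surjective onto ℂ: for every w ∈ ℂ, sin(ζ) = w has a solution ζ ∈ ℂ (e.g., via the complex inverse arcsin). With ζ = 2z this gives z = ζ/(2). Then -3·sin(2z) takes every value in -3·ℂ = ℂ, and adding -4 is a bijection of ℂ. So f is surjective and omits no value. (Note: only on the real line is sin bounded by [−1, 1].)

Omitted value: no value.


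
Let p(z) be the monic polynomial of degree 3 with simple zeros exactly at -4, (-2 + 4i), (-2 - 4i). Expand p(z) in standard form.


The polynomial is p(z) = ∏_{α ∈ S} (z − α), where S = {-4, (-2 + 4i), (-2 - 4i)}.
Expanding the product yields: p(z) = z^3 + 8·z^2 + 36·z + 80.
Note conjugate pairs combine to real quadratics: (z − (-2+4i))(z − (-2−4i)) = z² + 4z + 20.
The resulting polynomial has degree 3 and real coefficients as required.

p(z) = z^3 + 8·z^2 + 36·z + 80.


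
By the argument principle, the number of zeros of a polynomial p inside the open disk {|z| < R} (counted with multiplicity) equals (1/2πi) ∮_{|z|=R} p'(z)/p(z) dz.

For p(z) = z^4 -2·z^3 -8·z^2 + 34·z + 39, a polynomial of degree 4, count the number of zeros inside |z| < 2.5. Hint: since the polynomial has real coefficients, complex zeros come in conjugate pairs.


The zeros of p are: (3 + 2i), (3 - 2i), -1, -3.
Their magnitudes are: 3.606, 3.606, 1, 3.
Zeros with |z| < R = 2.5: -1.
Count = 1.
By the argument principle, (1/2πi) ∮_{|z|=R} p'(z)/p(z) dz equals exactly this count.

Number of zeros inside |z| < 2.5: 1.


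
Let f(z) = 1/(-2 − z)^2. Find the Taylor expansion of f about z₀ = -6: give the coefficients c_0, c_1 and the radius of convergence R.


Let w = z − z₀, so z = z₀ + w.
Then -2 − z = -2 − (z₀ + w) = (-2 − z₀) − w = 4 − w.
f(z) = 1/(4 − w)^2 = (1/(4)^2) · (1 − w/(4))^{−2}.
By the binomial series (1−u)^{−2} = Σ_{n≥0} C(n+1, 1) u^n for |u|<1, with u = w/(4):
  c_n = C(n+1, 1) / (4)^(n+2).
  c_0 = 1/(4)^2 = 1/16.
  c_1 = 2/(4)^3 = 1/32.
The series is valid for |w/d| < 1, i.e. |z − z₀| < |d|.
Radius of convergence: R = |-2 − z₀| = |4| = 4 (distance from z₀ to the singularity z = -2).

c_0 = 1/16, c_1 = 1/32; R = 4.


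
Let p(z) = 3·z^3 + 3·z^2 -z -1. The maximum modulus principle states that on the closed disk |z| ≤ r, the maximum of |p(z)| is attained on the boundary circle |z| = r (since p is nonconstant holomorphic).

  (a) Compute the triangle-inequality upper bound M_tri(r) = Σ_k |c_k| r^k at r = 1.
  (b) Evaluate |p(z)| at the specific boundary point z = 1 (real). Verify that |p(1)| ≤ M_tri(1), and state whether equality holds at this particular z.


Coefficients: c_0 = -1, c_1 = -1, c_2 = 3, c_3 = 3. Radius r = 1.
Part (a). Triangle bound: M_tri(r) = Σ_k |c_k| r^k
  = |-1|·1^0 + |-1|·1^1 + |3|·1^2 + |3|·1^3
  = 1 + 1 + 3 + 3 = 8.
This bounds M(r) := max_{|z|=r} |p(z)| from above; equality holds iff all terms c_k z^k can be made to align in phase at a single z on |z|=r.
Part (b). At z = 1 (real, on the circle |z| = r):
  p(1) = (-1)·1^0 + (-1)·1^1 + (3)·1^2 + (3)·1^3 = 4.
  |p(1)| = 4.
Check: |p(1)| = 4 ≤ 8 = M_tri(1). ✓ Equality does not hold at z = 1 (the coefficients have mixed signs, so the terms do not all align in phase there).

M_tri(1) = 8; |p(1)| = 4; equality at z=1: no.


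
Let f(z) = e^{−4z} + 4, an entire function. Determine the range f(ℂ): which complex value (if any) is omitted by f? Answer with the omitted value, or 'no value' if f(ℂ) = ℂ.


Little Picard bounds the complement of f(ℂ) to at most one point.
e^{−4z} is never zero on ℂ, so 1·e^{−4z} takes every value in ℂ ∖ {0}. Adding 4 shifts the range to ℂ ∖ {4}. Thus f omits exactly the value 4.

Omitted value: 4.


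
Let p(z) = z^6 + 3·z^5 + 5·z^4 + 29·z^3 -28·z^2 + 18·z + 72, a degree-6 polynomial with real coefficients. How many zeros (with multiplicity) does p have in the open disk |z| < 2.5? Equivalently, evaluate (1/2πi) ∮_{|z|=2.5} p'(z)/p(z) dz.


The zeros of p are: (1 + 1i), (1 - 1i), -1, (0 + 3i), (0 - 3i), -4.
Their magnitudes are: 1.414, 1.414, 1, 3, 3, 4.
Zeros with |z| < R = 2.5: (1 + 1i), (1 - 1i), -1.
Count = 3.
By the argument principle, (1/2πi) ∮_{|z|=R} p'(z)/p(z) dz equals exactly this count.

Number of zeros inside |z| < 2.5: 3.


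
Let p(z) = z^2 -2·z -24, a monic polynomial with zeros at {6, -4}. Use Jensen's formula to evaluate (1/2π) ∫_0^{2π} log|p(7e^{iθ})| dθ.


Zeros: -4, 6; r = 7.
Inside |z| < r: -4, 6. Outside (|z| ≥ r): ∅.
p(0) = -24, so log|p(0)| = log(24) = 3.1781.
Apply Jensen: I(r) = log|p(0)| + Σ_k log(r/|z_k|), summed over zeros inside |z| < r.
  log(r/|z_k|) for z_k = 6: log(7/6) = 0.1542
  log(r/|z_k|) for z_k = -4: log(7/4) = 0.5596
Sum over inside zeros: 0.7138.
I(r) = log|p(0)| + (inside sum) = 3.1781 + 0.7138 = 3.8918.
Closed form (all zeros inside, monic): I(r) = n·log(r) = 2·log(7) = 3.8918. ✓

I(r) ≈ 3.8918.


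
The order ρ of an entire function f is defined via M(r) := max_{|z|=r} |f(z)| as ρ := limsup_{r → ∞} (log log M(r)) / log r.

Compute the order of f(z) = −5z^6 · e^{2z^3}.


M(r) = max_{|z|=r} |-5|·|z|^6·|e^{2z^3}| = 5·r^6 · e^{2r^3} (the factors attain their maxima compatibly on |z|=r). Then log M(r) = log 5 + 6·log r + 2r^3, dominated by the last term, so log log M(r) ~ 3·log r. The polynomial factor -5z^6 contributes only a log r term and does not affect the order. ρ = 3.
Therefore ρ = 3.

Order ρ = 3.


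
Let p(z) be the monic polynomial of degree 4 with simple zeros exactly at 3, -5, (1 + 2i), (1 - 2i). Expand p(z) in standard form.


The polynomial is p(z) = ∏_{α ∈ S} (z − α), where S = {3, -5, (1 + 2i), (1 - 2i)}.
Expanding the product yields: p(z) = z^4 -14·z^2 + 40·z -75.
Note conjugate pairs combine to real quadratics: (z − (1+2i))(z − (1−2i)) = z² − 2z + 5.
The resulting polynomial has degree 4 and real coefficients as required.

p(z) = z^4 -14·z^2 + 40·z -75.


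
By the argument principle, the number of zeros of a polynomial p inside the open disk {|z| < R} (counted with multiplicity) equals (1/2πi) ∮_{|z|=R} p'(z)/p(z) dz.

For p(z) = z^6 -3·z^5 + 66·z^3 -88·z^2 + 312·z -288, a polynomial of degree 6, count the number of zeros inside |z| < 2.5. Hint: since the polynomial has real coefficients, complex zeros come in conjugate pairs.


The zeros of p are: (3 + 3i), (3 - 3i), 1, (0 + 2i), (0 - 2i), -4.
Their magnitudes are: 4.243, 4.243, 1, 2, 2, 4.
Zeros with |z| < R = 2.5: 1, (0 + 2i), (0 - 2i).
Count = 3.
By the argument principle, (1/2πi) ∮_{|z|=R} p'(z)/p(z) dz equals exactly this count.

Number of zeros inside |z| < 2.5: 3.


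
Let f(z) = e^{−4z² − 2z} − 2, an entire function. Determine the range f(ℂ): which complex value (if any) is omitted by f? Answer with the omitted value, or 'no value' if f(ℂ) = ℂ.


Little Picard bounds the complement of f(ℂ) to at most one point.
The exponent g(z) = −4z² − 2z is a nonconstant polynomial, hence surjective onto ℂ. So e^{g(z)} takes every value in {e^w : w ∈ ℂ} = ℂ ∖ {0}. Adding -2 shifts the range to ℂ ∖ {-2}. f omits exactly -2.

Omitted value: -2.


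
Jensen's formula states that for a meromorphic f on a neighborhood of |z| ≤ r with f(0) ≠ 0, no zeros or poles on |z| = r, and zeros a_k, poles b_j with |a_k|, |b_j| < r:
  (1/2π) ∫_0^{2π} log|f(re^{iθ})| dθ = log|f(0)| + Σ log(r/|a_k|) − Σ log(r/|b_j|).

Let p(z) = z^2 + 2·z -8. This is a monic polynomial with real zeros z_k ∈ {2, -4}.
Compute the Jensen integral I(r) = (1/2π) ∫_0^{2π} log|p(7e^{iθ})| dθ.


Zeros: -4, 2; r = 7.
Inside |z| < r: -4, 2. Outside (|z| ≥ r): ∅.
p(0) = -8, so log|p(0)| = log(8) = 2.0794.
Apply Jensen: I(r) = log|p(0)| + Σ_k log(r/|z_k|), summed over zeros inside |z| < r.
  log(r/|z_k|) for z_k = 2: log(7/2) = 1.2528
  log(r/|z_k|) for z_k = -4: log(7/4) = 0.5596
Sum over inside zeros: 1.8124.
I(r) = log|p(0)| + (inside sum) = 2.0794 + 1.8124 = 3.8918.
Closed form (all zeros inside, monic): I(r) = n·log(r) = 2·log(7) = 3.8918. ✓

I(r) ≈ 3.8918.


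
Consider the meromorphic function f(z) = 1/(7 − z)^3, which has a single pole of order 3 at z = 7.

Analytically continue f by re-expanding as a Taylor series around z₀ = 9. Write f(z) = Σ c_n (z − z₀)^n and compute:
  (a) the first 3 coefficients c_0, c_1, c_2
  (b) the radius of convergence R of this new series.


Let w = z − z₀, so z = z₀ + w.
Then 7 − z = 7 − (z₀ + w) = (7 − z₀) − w = -2 − w.
f(z) = 1/(-2 − w)^3 = (1/(-2)^3) · (1 − w/(-2))^{−3}.
By the binomial series (1−u)^{−3} = Σ_{n≥0} C(n+2, 2) u^n for |u|<1, with u = w/(-2):
  c_n = C(n+2, 2) / (-2)^(n+3).
  c_0 = 1/(-2)^3 = -1/8.
  c_1 = 3/(-2)^4 = 3/16.
  c_2 = 6/(-2)^5 = -3/16.
The series is valid for |w/d| < 1, i.e. |z − z₀| < |d|.
Radius of convergence: R = |7 − z₀| = |-2| = 2 (distance from z₀ to the singularity z = 7).

c_0 = -1/8, c_1 = 3/16, c_2 = -3/16; R = 2.


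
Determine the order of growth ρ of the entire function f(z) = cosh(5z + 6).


cosh(w) is a linear combination of e^{iw} and e^{−iw} (or e^w, e^{−w} in the hyperbolic case), so |cosh(w)| ≤ e^{|w|}. With w = 5z + 6, |w| ≤ 5|z| + 6 = 5r + 6 on |z| = r, giving M(r) ≤ e^{5r + 6}, so ρ ≤ 1. On a suitable ray (z = it for sin/cos; z = t for sinh/cosh, t real → ∞), |cosh(5z + 6)| grows like e^{5|t|}/2, so ρ ≥ 1. Hence ρ = 1.
Therefore ρ = 1.

Order ρ = 1.


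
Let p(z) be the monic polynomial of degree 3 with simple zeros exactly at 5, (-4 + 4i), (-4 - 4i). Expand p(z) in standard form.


The polynomial is p(z) = ∏_{α ∈ S} (z − α), where S = {5, (-4 + 4i), (-4 - 4i)}.
Expanding the product yields: p(z) = z^3 + 3·z^2 -8·z -160.
Note conjugate pairs combine to real quadratics: (z − (-4+4i))(z − (-4−4i)) = z² + 8z + 32.
The resulting polynomial has degree 3 and real coefficients as required.

p(z) = z^3 + 3·z^2 -8·z -160.


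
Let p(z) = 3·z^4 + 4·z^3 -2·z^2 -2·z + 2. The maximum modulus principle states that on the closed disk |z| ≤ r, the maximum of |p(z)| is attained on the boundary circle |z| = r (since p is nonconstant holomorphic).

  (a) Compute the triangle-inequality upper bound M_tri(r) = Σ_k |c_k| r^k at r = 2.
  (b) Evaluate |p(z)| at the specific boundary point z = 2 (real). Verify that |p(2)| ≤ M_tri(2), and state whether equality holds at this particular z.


Coefficients: c_0 = 2, c_1 = -2, c_2 = -2, c_3 = 4, c_4 = 3. Radius r = 2.
Part (a). Triangle bound: M_tri(r) = Σ_k |c_k| r^k
  = |2|·2^0 + |-2|·2^1 + |-2|·2^2 + |4|·2^3 + |3|·2^4
  = 2 + 4 + 8 + 32 + 48 = 94.
This bounds M(r) := max_{|z|=r} |p(z)| from above; equality holds iff all terms c_k z^k can be made to align in phase at a single z on |z|=r.
Part (b). At z = 2 (real, on the circle |z| = r):
  p(2) = (2)·2^0 + (-2)·2^1 + (-2)·2^2 + (4)·2^3 + (3)·2^4 = 70.
  |p(2)| = 70.
Check: |p(2)| = 70 ≤ 94 = M_tri(2). ✓ Equality does not hold at z = 2 (the coefficients have mixed signs, so the terms do not all align in phase there).

M_tri(2) = 94; |p(2)| = 70; equality at z=2: no.


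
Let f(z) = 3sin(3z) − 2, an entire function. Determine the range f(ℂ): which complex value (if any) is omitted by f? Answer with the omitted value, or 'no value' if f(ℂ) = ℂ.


Little Picard bounds the complement of f(ℂ) to at most one point.
sin is entire and surjective onto ℂ: for every w ∈ ℂ, sin(ζ) = w has a solution ζ ∈ ℂ (e.g., via the complex inverse arcsin). With ζ = 3z this gives z = ζ/(3). Then 3·sin(3z) takes every value in 3·ℂ = ℂ, and adding -2 is a bijection of ℂ. So f is surjective and omits no value. (Note: only on the real line is sin bounded by [−1, 1].)

Omitted value: no value.


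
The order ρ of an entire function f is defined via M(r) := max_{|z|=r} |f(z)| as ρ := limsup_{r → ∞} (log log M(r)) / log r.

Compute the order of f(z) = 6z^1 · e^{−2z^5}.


M(r) = max_{|z|=r} |6|·|z|^1·|e^{−2z^5}| = 6·r^1 · e^{2r^5} (the factors attain their maxima compatibly on |z|=r). Then log M(r) = log 6 + 1·log r + 2r^5, dominated by the last term, so log log M(r) ~ 5·log r. The polynomial factor 6z^1 contributes only a log r term and does not affect the order. ρ = 5.
Therefore ρ = 5.

Order ρ = 5.


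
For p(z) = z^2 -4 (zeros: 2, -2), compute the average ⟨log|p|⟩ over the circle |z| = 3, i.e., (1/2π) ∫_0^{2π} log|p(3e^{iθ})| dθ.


Zeros: -2, 2; r = 3.
Inside |z| < r: -2, 2. Outside (|z| ≥ r): ∅.
p(0) = -4, so log|p(0)| = log(4) = 1.3863.
Apply Jensen: I(r) = log|p(0)| + Σ_k log(r/|z_k|), summed over zeros inside |z| < r.
  log(r/|z_k|) for z_k = 2: log(3/2) = 0.4055
  log(r/|z_k|) for z_k = -2: log(3/2) = 0.4055
Sum over inside zeros: 0.8109.
I(r) = log|p(0)| + (inside sum) = 1.3863 + 0.8109 = 2.1972.
Closed form (all zeros inside, monic): I(r) = n·log(r) = 2·log(3) = 2.1972. ✓

I(r) ≈ 2.1972.


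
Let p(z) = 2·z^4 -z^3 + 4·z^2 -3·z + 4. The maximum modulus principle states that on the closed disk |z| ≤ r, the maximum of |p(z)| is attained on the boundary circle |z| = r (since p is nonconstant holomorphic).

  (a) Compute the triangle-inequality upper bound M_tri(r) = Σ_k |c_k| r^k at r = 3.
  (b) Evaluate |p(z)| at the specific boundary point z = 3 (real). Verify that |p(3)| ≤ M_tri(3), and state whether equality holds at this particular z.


Coefficients: c_0 = 4, c_1 = -3, c_2 = 4, c_3 = -1, c_4 = 2. Radius r = 3.
Part (a). Triangle bound: M_tri(r) = Σ_k |c_k| r^k
  = |4|·3^0 + |-3|·3^1 + |4|·3^2 + |-1|·3^3 + |2|·3^4
  = 4 + 9 + 36 + 27 + 162 = 238.
This bounds M(r) := max_{|z|=r} |p(z)| from above; equality holds iff all terms c_k z^k can be made to align in phase at a single z on |z|=r.
Part (b). At z = 3 (real, on the circle |z| = r):
  p(3) = (4)·3^0 + (-3)·3^1 + (4)·3^2 + (-1)·3^3 + (2)·3^4 = 166.
  |p(3)| = 166.
Check: |p(3)| = 166 ≤ 238 = M_tri(3). ✓ Equality does not hold at z = 3 (the coefficients have mixed signs, so the terms do not all align in phase there).

M_tri(3) = 238; |p(3)| = 166; equality at z=3: no.


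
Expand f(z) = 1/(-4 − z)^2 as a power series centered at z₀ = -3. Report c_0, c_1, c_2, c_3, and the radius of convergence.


Let w = z − z₀, so z = z₀ + w.
Then -4 − z = -4 − (z₀ + w) = (-4 − z₀) − w = -1 − w.
f(z) = 1/(-1 − w)^2 = (1/(-1)^2) · (1 − w/(-1))^{−2}.
By the binomial series (1−u)^{−2} = Σ_{n≥0} C(n+1, 1) u^n for |u|<1, with u = w/(-1):
  c_n = C(n+1, 1) / (-1)^(n+2).
  c_0 = 1/(-1)^2 = 1.
  c_1 = 2/(-1)^3 = -2.
  c_2 = 3/(-1)^4 = 3.
  c_3 = 4/(-1)^5 = -4.
The series is valid for |w/d| < 1, i.e. |z − z₀| < |d|.
Radius of convergence: R = |-4 − z₀| = |-1| = 1 (distance from z₀ to the singularity z = -4).

c_0 = 1, c_1 = -2, c_2 = 3, c_3 = -4; R = 1.


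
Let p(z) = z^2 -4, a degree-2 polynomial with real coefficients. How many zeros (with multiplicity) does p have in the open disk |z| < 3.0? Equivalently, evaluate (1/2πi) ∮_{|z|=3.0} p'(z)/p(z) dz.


The zeros of p are: 2, -2.
Their magnitudes are: 2, 2.
Zeros with |z| < R = 3.0: 2, -2.
Count = 2.
By the argument principle, (1/2πi) ∮_{|z|=R} p'(z)/p(z) dz equals exactly this count.

Number of zeros inside |z| < 3.0: 2.


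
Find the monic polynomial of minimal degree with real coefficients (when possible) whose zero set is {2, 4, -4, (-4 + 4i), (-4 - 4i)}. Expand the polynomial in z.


The polynomial is p(z) = ∏_{α ∈ S} (z − α), where S = {2, 4, -4, (-4 + 4i), (-4 - 4i)}.
Expanding the product yields: p(z) = z^5 + 6·z^4 -160·z^2 -256·z + 1024.
Note conjugate pairs combine to real quadratics: (z − (-4+4i))(z − (-4−4i)) = z² + 8z + 32.
The resulting polynomial has degree 5 and real coefficients as required.

p(z) = z^5 + 6·z^4 -160·z^2 -256·z + 1024.


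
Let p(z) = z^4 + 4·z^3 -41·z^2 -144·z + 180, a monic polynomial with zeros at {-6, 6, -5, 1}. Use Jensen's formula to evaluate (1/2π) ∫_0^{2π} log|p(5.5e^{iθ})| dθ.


Zeros: -6, -5, 1, 6; r = 5.5.
Inside |z| < r: -5, 1. Outside (|z| ≥ r): -6, 6.
p(0) = 180, so log|p(0)| = log(180) = 5.1930.
Apply Jensen: I(r) = log|p(0)| + Σ_k log(r/|z_k|), summed over zeros inside |z| < r.
  log(r/|z_k|) for z_k = -5: log(5.5/5) = 0.0953
  log(r/|z_k|) for z_k = 1: log(5.5/1) = 1.7047
  Outside zeros (-6, 6) contribute nothing to the Jensen sum.
Sum over inside zeros: 1.8001.
I(r) = log|p(0)| + (inside sum) = 5.1930 + 1.8001 = 6.9930.
Note: since some zeros are outside |z| ≤ r, the simplified n·log(r) form does NOT apply — only the inside zeros contribute.

I(r) ≈ 6.9930.


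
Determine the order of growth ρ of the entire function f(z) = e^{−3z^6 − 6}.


|e^{−3z^6 − 6}| = e^{Re(-3·z^6) + -6} ≤ e^{3|z|^6 + -6} = e^{3r^6 + -6} on |z| = r, so ρ ≤ 6. Choosing z on |z|=r so that -3·z^6 is real positive (always possible by picking arg z appropriately) gives |f(z)| = e^{3r^6 + -6}, matching the bound. The additive constant -6 does not affect log log M(r) ~ 6·log r. Hence ρ = 6.
Therefore ρ = 6.

Order ρ = 6.


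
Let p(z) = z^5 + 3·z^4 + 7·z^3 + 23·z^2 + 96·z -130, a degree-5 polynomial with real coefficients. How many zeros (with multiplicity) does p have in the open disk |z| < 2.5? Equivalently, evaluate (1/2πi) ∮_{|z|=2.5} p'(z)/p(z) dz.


The zeros of p are: (-3 + 2i), (-3 - 2i), (1 + 3i), (1 - 3i), 1.
Their magnitudes are: 3.606, 3.606, 3.162, 3.162, 1.
Zeros with |z| < R = 2.5: 1.
Count = 1.
By the argument principle, (1/2πi) ∮_{|z|=R} p'(z)/p(z) dz equals exactly this count.

Number of zeros inside |z| < 2.5: 1.


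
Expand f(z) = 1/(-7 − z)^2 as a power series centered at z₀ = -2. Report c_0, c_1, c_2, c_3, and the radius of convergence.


Let w = z − z₀, so z = z₀ + w.
Then -7 − z = -7 − (z₀ + w) = (-7 − z₀) − w = -5 − w.
f(z) = 1/(-5 − w)^2 = (1/(-5)^2) · (1 − w/(-5))^{−2}.
By the binomial series (1−u)^{−2} = Σ_{n≥0} C(n+1, 1) u^n for |u|<1, with u = w/(-5):
  c_n = C(n+1, 1) / (-5)^(n+2).
  c_0 = 1/(-5)^2 = 1/25.
  c_1 = 2/(-5)^3 = -2/125.
  c_2 = 3/(-5)^4 = 3/625.
  c_3 = 4/(-5)^5 = -4/3125.
The series is valid for |w/d| < 1, i.e. |z − z₀| < |d|.
Radius of convergence: R = |-7 − z₀| = |-5| = 5 (distance from z₀ to the singularity z = -7).

c_0 = 1/25, c_1 = -2/125, c_2 = 3/625, c_3 = -4/3125; R = 5.
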